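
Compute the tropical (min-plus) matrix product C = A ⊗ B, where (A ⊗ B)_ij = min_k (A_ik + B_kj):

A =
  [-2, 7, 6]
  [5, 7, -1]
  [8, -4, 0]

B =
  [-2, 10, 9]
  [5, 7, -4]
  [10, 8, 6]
A ⊗ B =
  [-4, 8, 3]
  [3, 7, 3]
  [1, 3, -8]

Apply the min-plus product entry-by-entry:
  C[0][0] = min over k of (A[0][0] + B[0][0] = -2 + -2 = -4, A[0][1] + B[1][0] = 7 + 5 = 12, A[0][2] + B[2][0] = 6 + 10 = 16) = -4 (attained at k = 0)
  C[0][1] = min over k of (A[0][0] + B[0][1] = -2 + 10 = 8, A[0][1] + B[1][1] = 7 + 7 = 14, A[0][2] + B[2][1] = 6 + 8 = 14) = 8 (attained at k = 0)
  C[0][2] = min over k of (A[0][0] + B[0][2] = -2 + 9 = 7, A[0][1] + B[1][2] = 7 + -4 = 3, A[0][2] + B[2][2] = 6 + 6 = 12) = 3 (attained at k = 1)
  C[1][0] = min over k of (A[1][0] + B[0][0] = 5 + -2 = 3, A[1][1] + B[1][0] = 7 + 5 = 12, A[1][2] + B[2][0] = -1 + 10 = 9) = 3 (attained at k = 0)
  C[1][1] = min over k of (A[1][0] + B[0][1] = 5 + 10 = 15, A[1][1] + B[1][1] = 7 + 7 = 14, A[1][2] + B[2][1] = -1 + 8 = 7) = 7 (attained at k = 2)
  C[1][2] = min over k of (A[1][0] + B[0][2] = 5 + 9 = 14, A[1][1] + B[1][2] = 7 + -4 = 3, A[1][2] + B[2][2] = -1 + 6 = 5) = 3 (attained at k = 1)
  C[2][0] = min over k of (A[2][0] + B[0][0] = 8 + -2 = 6, A[2][1] + B[1][0] = -4 + 5 = 1, A[2][2] + B[2][0] = 0 + 10 = 10) = 1 (attained at k = 1)
  C[2][1] = min over k of (A[2][0] + B[0][1] = 8 + 10 = 18, A[2][1] + B[1][1] = -4 + 7 = 3, A[2][2] + B[2][1] = 0 + 8 = 8) = 3 (attained at k = 1)
  C[2][2] = min over k of (A[2][0] + B[0][2] = 8 + 9 = 17, A[2][1] + B[1][2] = -4 + -4 = -8, A[2][2] + B[2][2] = 0 + 6 = 6) = -8 (attained at k = 1)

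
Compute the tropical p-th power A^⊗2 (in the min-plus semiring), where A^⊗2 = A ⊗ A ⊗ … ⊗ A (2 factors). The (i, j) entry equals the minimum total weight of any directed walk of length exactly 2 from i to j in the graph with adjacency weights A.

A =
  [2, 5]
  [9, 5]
A^⊗2 =
  [4, 7]
  [11, 10]

Each entry (A^⊗2)_ij equals the minimum over all length-2 walks i = v_0 → v_1 → … → v_2 = j of Σ_t A[v_t][v_{t+1}]. For example, for (i, j) = (0, 1) we minimise over 2 possible intermediate vertex sequences; the minimum is 7, attained along the walk 0 → 0 → 1.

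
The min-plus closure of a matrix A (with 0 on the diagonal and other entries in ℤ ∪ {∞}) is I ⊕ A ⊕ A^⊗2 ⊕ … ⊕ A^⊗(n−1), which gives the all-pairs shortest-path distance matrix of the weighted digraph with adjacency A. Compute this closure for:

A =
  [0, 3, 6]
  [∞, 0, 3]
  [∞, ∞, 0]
Closure =
  [0, 3, 6]
  [∞, 0, 3]
  [∞, ∞, 0]

This is the Floyd-Warshall all-pairs shortest-path computation. For each intermediate vertex k = 0, 1, …, 2, update dist[i][j] ← min(dist[i][j], dist[i][k] + dist[k][j]). The final matrix gives, for each (i, j), the minimum total weight of any directed path from i to j (possibly empty when i = j).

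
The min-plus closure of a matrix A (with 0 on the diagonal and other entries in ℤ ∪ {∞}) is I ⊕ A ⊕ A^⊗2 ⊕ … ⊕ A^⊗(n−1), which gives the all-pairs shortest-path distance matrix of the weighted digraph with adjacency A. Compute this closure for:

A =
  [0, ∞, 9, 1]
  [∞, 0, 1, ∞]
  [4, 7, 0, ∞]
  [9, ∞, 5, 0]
Closure =
  [0, 13, 6, 1]
  [5, 0, 1, 6]
  [4, 7, 0, 5]
  [9, 12, 5, 0]

This is the Floyd-Warshall all-pairs shortest-path computation. For each intermediate vertex k = 0, 1, …, 3, update dist[i][j] ← min(dist[i][j], dist[i][k] + dist[k][j]). The final matrix gives, for each (i, j), the minimum total weight of any directed path from i to j (possibly empty when i = j).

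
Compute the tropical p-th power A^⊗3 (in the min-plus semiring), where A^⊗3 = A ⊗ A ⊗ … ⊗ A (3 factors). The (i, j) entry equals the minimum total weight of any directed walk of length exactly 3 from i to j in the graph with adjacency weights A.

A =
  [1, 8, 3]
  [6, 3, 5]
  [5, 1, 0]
A^⊗3 =
  [3, 4, 3]
  [8, 6, 5]
  [5, 1, 0]

Each entry (A^⊗3)_ij equals the minimum over all length-3 walks i = v_0 → v_1 → … → v_3 = j of Σ_t A[v_t][v_{t+1}]. For example, for (i, j) = (0, 2) we minimise over 9 possible intermediate vertex sequences; the minimum is 3, attained along the walk 0 → 2 → 2 → 2.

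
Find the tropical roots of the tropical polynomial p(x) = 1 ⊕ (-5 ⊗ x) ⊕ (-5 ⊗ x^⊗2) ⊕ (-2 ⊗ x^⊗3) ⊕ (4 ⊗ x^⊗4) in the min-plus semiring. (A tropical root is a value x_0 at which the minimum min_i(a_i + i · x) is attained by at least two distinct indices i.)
Roots: {-6, -3, 0, 6}

Each tropical root is a break point of the lower envelope of the lines y = a_i + i · x (there are 5 lines, with slopes 0, 1, ..., 4). Only the lines that attain the minimum somewhere contribute to roots; other lines are dominated. Here the surviving (envelope) indices are i = 4, i = 3, i = 2, i = 1, i = 0.
Intersections between consecutive envelope lines give the roots: for adjacent envelope indices i < j the intersection is x = (a_i − a_j) / (j − i). Reading off the sorted break points: {-6, -3, 0, 6}.
Verification: at each break x_0, at least two indices attain the minimum of min_i(a_i + i · x_0).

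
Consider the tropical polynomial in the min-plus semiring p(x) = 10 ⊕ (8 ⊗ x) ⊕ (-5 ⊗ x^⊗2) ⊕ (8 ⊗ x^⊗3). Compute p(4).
p(4) = 3

A tropical monomial a ⊗ x^⊗i evaluates to a + i · x. Evaluating each term at x = 4:
  Term 0 contributes 10 + 0 · 4 = 10
  Term 1 contributes 8 + 1 · 4 = 12
  Term 2 contributes -5 + 2 · 4 = 3
  Term 3 contributes 8 + 3 · 4 = 20
p(4) = ⊕ of these = min[10, 12, 3, 20] = 3.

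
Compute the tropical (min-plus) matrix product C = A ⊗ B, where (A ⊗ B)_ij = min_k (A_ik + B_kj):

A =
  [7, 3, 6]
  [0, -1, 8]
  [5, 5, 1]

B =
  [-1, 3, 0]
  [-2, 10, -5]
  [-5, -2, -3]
A ⊗ B =
  [1, 4, -2]
  [-3, 3, -6]
  [-4, -1, -2]

Apply the min-plus product entry-by-entry:
  C[0][0] = min over k of (A[0][0] + B[0][0] = 7 + -1 = 6, A[0][1] + B[1][0] = 3 + -2 = 1, A[0][2] + B[2][0] = 6 + -5 = 1) = 1 (attained at k = 1)
  C[0][1] = min over k of (A[0][0] + B[0][1] = 7 + 3 = 10, A[0][1] + B[1][1] = 3 + 10 = 13, A[0][2] + B[2][1] = 6 + -2 = 4) = 4 (attained at k = 2)
  C[0][2] = min over k of (A[0][0] + B[0][2] = 7 + 0 = 7, A[0][1] + B[1][2] = 3 + -5 = -2, A[0][2] + B[2][2] = 6 + -3 = 3) = -2 (attained at k = 1)
  C[1][0] = min over k of (A[1][0] + B[0][0] = 0 + -1 = -1, A[1][1] + B[1][0] = -1 + -2 = -3, A[1][2] + B[2][0] = 8 + -5 = 3) = -3 (attained at k = 1)
  C[1][1] = min over k of (A[1][0] + B[0][1] = 0 + 3 = 3, A[1][1] + B[1][1] = -1 + 10 = 9, A[1][2] + B[2][1] = 8 + -2 = 6) = 3 (attained at k = 0)
  C[1][2] = min over k of (A[1][0] + B[0][2] = 0 + 0 = 0, A[1][1] + B[1][2] = -1 + -5 = -6, A[1][2] + B[2][2] = 8 + -3 = 5) = -6 (attained at k = 1)
  C[2][0] = min over k of (A[2][0] + B[0][0] = 5 + -1 = 4, A[2][1] + B[1][0] = 5 + -2 = 3, A[2][2] + B[2][0] = 1 + -5 = -4) = -4 (attained at k = 2)
  C[2][1] = min over k of (A[2][0] + B[0][1] = 5 + 3 = 8, A[2][1] + B[1][1] = 5 + 10 = 15, A[2][2] + B[2][1] = 1 + -2 = -1) = -1 (attained at k = 2)
  C[2][2] = min over k of (A[2][0] + B[0][2] = 5 + 0 = 5, A[2][1] + B[1][2] = 5 + -5 = 0, A[2][2] + B[2][2] = 1 + -3 = -2) = -2 (attained at k = 2)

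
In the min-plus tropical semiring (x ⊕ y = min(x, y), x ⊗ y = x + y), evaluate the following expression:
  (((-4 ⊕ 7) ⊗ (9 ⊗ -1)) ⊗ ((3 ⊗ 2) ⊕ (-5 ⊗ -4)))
(((-4 ⊕ 7) ⊗ (9 ⊗ -1)) ⊗ ((3 ⊗ 2) ⊕ (-5 ⊗ -4))) = -5

Expand innermost to outermost. Recall ⊕ takes the minimum of its arguments and ⊗ takes their sum. Working out the expression (((-4 ⊕ 7) ⊗ (9 ⊗ -1)) ⊗ ((3 ⊗ 2) ⊕ (-5 ⊗ -4))) gives -5.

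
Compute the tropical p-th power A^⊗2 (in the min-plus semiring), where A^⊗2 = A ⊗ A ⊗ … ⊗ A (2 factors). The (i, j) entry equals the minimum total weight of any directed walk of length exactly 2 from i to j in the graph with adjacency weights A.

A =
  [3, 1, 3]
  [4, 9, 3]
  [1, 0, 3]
A^⊗2 =
  [4, 3, 4]
  [4, 3, 6]
  [4, 2, 3]

Each entry (A^⊗2)_ij equals the minimum over all length-2 walks i = v_0 → v_1 → … → v_2 = j of Σ_t A[v_t][v_{t+1}]. For example, for (i, j) = (0, 2) we minimise over 3 possible intermediate vertex sequences; the minimum is 4, attained along the walk 0 → 1 → 2.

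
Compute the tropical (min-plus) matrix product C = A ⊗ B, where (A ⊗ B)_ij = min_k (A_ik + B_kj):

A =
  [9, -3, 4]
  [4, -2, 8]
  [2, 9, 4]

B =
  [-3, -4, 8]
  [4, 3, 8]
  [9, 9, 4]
A ⊗ B =
  [1, 0, 5]
  [1, 0, 6]
  [-1, -2, 8]

Apply the min-plus product entry-by-entry:
  C[0][0] = min over k of (A[0][0] + B[0][0] = 9 + -3 = 6, A[0][1] + B[1][0] = -3 + 4 = 1, A[0][2] + B[2][0] = 4 + 9 = 13) = 1 (attained at k = 1)
  C[0][1] = min over k of (A[0][0] + B[0][1] = 9 + -4 = 5, A[0][1] + B[1][1] = -3 + 3 = 0, A[0][2] + B[2][1] = 4 + 9 = 13) = 0 (attained at k = 1)
  C[0][2] = min over k of (A[0][0] + B[0][2] = 9 + 8 = 17, A[0][1] + B[1][2] = -3 + 8 = 5, A[0][2] + B[2][2] = 4 + 4 = 8) = 5 (attained at k = 1)
  C[1][0] = min over k of (A[1][0] + B[0][0] = 4 + -3 = 1, A[1][1] + B[1][0] = -2 + 4 = 2, A[1][2] + B[2][0] = 8 + 9 = 17) = 1 (attained at k = 0)
  C[1][1] = min over k of (A[1][0] + B[0][1] = 4 + -4 = 0, A[1][1] + B[1][1] = -2 + 3 = 1, A[1][2] + B[2][1] = 8 + 9 = 17) = 0 (attained at k = 0)
  C[1][2] = min over k of (A[1][0] + B[0][2] = 4 + 8 = 12, A[1][1] + B[1][2] = -2 + 8 = 6, A[1][2] + B[2][2] = 8 + 4 = 12) = 6 (attained at k = 1)
  C[2][0] = min over k of (A[2][0] + B[0][0] = 2 + -3 = -1, A[2][1] + B[1][0] = 9 + 4 = 13, A[2][2] + B[2][0] = 4 + 9 = 13) = -1 (attained at k = 0)
  C[2][1] = min over k of (A[2][0] + B[0][1] = 2 + -4 = -2, A[2][1] + B[1][1] = 9 + 3 = 12, A[2][2] + B[2][1] = 4 + 9 = 13) = -2 (attained at k = 0)
  C[2][2] = min over k of (A[2][0] + B[0][2] = 2 + 8 = 10, A[2][1] + B[1][2] = 9 + 8 = 17, A[2][2] + B[2][2] = 4 + 4 = 8) = 8 (attained at k = 2)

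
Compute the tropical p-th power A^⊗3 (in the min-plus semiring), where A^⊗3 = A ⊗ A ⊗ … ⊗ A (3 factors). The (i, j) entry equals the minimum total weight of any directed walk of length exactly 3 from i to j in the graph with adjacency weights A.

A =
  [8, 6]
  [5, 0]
A^⊗3 =
  [11, 6]
  [5, 0]

Each entry (A^⊗3)_ij equals the minimum over all length-3 walks i = v_0 → v_1 → … → v_3 = j of Σ_t A[v_t][v_{t+1}]. For example, for (i, j) = (0, 1) we minimise over 4 possible intermediate vertex sequences; the minimum is 6, attained along the walk 0 → 1 → 1 → 1.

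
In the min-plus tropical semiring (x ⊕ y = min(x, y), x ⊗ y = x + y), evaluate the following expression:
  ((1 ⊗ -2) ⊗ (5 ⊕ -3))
((1 ⊗ -2) ⊗ (5 ⊕ -3)) = -4

Expand innermost to outermost. Recall ⊕ takes the minimum of its arguments and ⊗ takes their sum. Working out the expression ((1 ⊗ -2) ⊗ (5 ⊕ -3)) gives -4.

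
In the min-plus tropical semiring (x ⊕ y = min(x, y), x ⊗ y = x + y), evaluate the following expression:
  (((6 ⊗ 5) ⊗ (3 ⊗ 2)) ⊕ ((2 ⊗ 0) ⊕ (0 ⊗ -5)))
(((6 ⊗ 5) ⊗ (3 ⊗ 2)) ⊕ ((2 ⊗ 0) ⊕ (0 ⊗ -5))) = -5

Expand innermost to outermost. Recall ⊕ takes the minimum of its arguments and ⊗ takes their sum. Working out the expression (((6 ⊗ 5) ⊗ (3 ⊗ 2)) ⊕ ((2 ⊗ 0) ⊕ (0 ⊗ -5))) gives -5.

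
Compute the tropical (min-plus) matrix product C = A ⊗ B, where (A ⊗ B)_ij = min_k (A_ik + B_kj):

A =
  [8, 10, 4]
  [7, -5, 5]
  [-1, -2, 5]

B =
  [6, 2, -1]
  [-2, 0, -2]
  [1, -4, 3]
A ⊗ B =
  [5, 0, 7]
  [-7, -5, -7]
  [-4, -2, -4]

Apply the min-plus product entry-by-entry:
  C[0][0] = min over k of (A[0][0] + B[0][0] = 8 + 6 = 14, A[0][1] + B[1][0] = 10 + -2 = 8, A[0][2] + B[2][0] = 4 + 1 = 5) = 5 (attained at k = 2)
  C[0][1] = min over k of (A[0][0] + B[0][1] = 8 + 2 = 10, A[0][1] + B[1][1] = 10 + 0 = 10, A[0][2] + B[2][1] = 4 + -4 = 0) = 0 (attained at k = 2)
  C[0][2] = min over k of (A[0][0] + B[0][2] = 8 + -1 = 7, A[0][1] + B[1][2] = 10 + -2 = 8, A[0][2] + B[2][2] = 4 + 3 = 7) = 7 (attained at k = 0)
  C[1][0] = min over k of (A[1][0] + B[0][0] = 7 + 6 = 13, A[1][1] + B[1][0] = -5 + -2 = -7, A[1][2] + B[2][0] = 5 + 1 = 6) = -7 (attained at k = 1)
  C[1][1] = min over k of (A[1][0] + B[0][1] = 7 + 2 = 9, A[1][1] + B[1][1] = -5 + 0 = -5, A[1][2] + B[2][1] = 5 + -4 = 1) = -5 (attained at k = 1)
  C[1][2] = min over k of (A[1][0] + B[0][2] = 7 + -1 = 6, A[1][1] + B[1][2] = -5 + -2 = -7, A[1][2] + B[2][2] = 5 + 3 = 8) = -7 (attained at k = 1)
  C[2][0] = min over k of (A[2][0] + B[0][0] = -1 + 6 = 5, A[2][1] + B[1][0] = -2 + -2 = -4, A[2][2] + B[2][0] = 5 + 1 = 6) = -4 (attained at k = 1)
  C[2][1] = min over k of (A[2][0] + B[0][1] = -1 + 2 = 1, A[2][1] + B[1][1] = -2 + 0 = -2, A[2][2] + B[2][1] = 5 + -4 = 1) = -2 (attained at k = 1)
  C[2][2] = min over k of (A[2][0] + B[0][2] = -1 + -1 = -2, A[2][1] + B[1][2] = -2 + -2 = -4, A[2][2] + B[2][2] = 5 + 3 = 8) = -4 (attained at k = 1)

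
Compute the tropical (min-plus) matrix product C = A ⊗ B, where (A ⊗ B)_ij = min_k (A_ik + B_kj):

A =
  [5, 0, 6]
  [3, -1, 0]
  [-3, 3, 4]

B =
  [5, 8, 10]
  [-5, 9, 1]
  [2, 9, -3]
A ⊗ B =
  [-5, 9, 1]
  [-6, 8, -3]
  [-2, 5, 1]

Apply the min-plus product entry-by-entry:
  C[0][0] = min over k of (A[0][0] + B[0][0] = 5 + 5 = 10, A[0][1] + B[1][0] = 0 + -5 = -5, A[0][2] + B[2][0] = 6 + 2 = 8) = -5 (attained at k = 1)
  C[0][1] = min over k of (A[0][0] + B[0][1] = 5 + 8 = 13, A[0][1] + B[1][1] = 0 + 9 = 9, A[0][2] + B[2][1] = 6 + 9 = 15) = 9 (attained at k = 1)
  C[0][2] = min over k of (A[0][0] + B[0][2] = 5 + 10 = 15, A[0][1] + B[1][2] = 0 + 1 = 1, A[0][2] + B[2][2] = 6 + -3 = 3) = 1 (attained at k = 1)
  C[1][0] = min over k of (A[1][0] + B[0][0] = 3 + 5 = 8, A[1][1] + B[1][0] = -1 + -5 = -6, A[1][2] + B[2][0] = 0 + 2 = 2) = -6 (attained at k = 1)
  C[1][1] = min over k of (A[1][0] + B[0][1] = 3 + 8 = 11, A[1][1] + B[1][1] = -1 + 9 = 8, A[1][2] + B[2][1] = 0 + 9 = 9) = 8 (attained at k = 1)
  C[1][2] = min over k of (A[1][0] + B[0][2] = 3 + 10 = 13, A[1][1] + B[1][2] = -1 + 1 = 0, A[1][2] + B[2][2] = 0 + -3 = -3) = -3 (attained at k = 2)
  C[2][0] = min over k of (A[2][0] + B[0][0] = -3 + 5 = 2, A[2][1] + B[1][0] = 3 + -5 = -2, A[2][2] + B[2][0] = 4 + 2 = 6) = -2 (attained at k = 1)
  C[2][1] = min over k of (A[2][0] + B[0][1] = -3 + 8 = 5, A[2][1] + B[1][1] = 3 + 9 = 12, A[2][2] + B[2][1] = 4 + 9 = 13) = 5 (attained at k = 0)
  C[2][2] = min over k of (A[2][0] + B[0][2] = -3 + 10 = 7, A[2][1] + B[1][2] = 3 + 1 = 4, A[2][2] + B[2][2] = 4 + -3 = 1) = 1 (attained at k = 2)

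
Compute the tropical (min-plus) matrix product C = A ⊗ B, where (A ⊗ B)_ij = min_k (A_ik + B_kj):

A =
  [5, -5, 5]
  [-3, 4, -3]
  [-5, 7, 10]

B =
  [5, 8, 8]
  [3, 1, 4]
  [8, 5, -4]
A ⊗ B =
  [-2, -4, -1]
  [2, 2, -7]
  [0, 3, 3]

Apply the min-plus product entry-by-entry:
  C[0][0] = min over k of (A[0][0] + B[0][0] = 5 + 5 = 10, A[0][1] + B[1][0] = -5 + 3 = -2, A[0][2] + B[2][0] = 5 + 8 = 13) = -2 (attained at k = 1)
  C[0][1] = min over k of (A[0][0] + B[0][1] = 5 + 8 = 13, A[0][1] + B[1][1] = -5 + 1 = -4, A[0][2] + B[2][1] = 5 + 5 = 10) = -4 (attained at k = 1)
  C[0][2] = min over k of (A[0][0] + B[0][2] = 5 + 8 = 13, A[0][1] + B[1][2] = -5 + 4 = -1, A[0][2] + B[2][2] = 5 + -4 = 1) = -1 (attained at k = 1)
  C[1][0] = min over k of (A[1][0] + B[0][0] = -3 + 5 = 2, A[1][1] + B[1][0] = 4 + 3 = 7, A[1][2] + B[2][0] = -3 + 8 = 5) = 2 (attained at k = 0)
  C[1][1] = min over k of (A[1][0] + B[0][1] = -3 + 8 = 5, A[1][1] + B[1][1] = 4 + 1 = 5, A[1][2] + B[2][1] = -3 + 5 = 2) = 2 (attained at k = 2)
  C[1][2] = min over k of (A[1][0] + B[0][2] = -3 + 8 = 5, A[1][1] + B[1][2] = 4 + 4 = 8, A[1][2] + B[2][2] = -3 + -4 = -7) = -7 (attained at k = 2)
  C[2][0] = min over k of (A[2][0] + B[0][0] = -5 + 5 = 0, A[2][1] + B[1][0] = 7 + 3 = 10, A[2][2] + B[2][0] = 10 + 8 = 18) = 0 (attained at k = 0)
  C[2][1] = min over k of (A[2][0] + B[0][1] = -5 + 8 = 3, A[2][1] + B[1][1] = 7 + 1 = 8, A[2][2] + B[2][1] = 10 + 5 = 15) = 3 (attained at k = 0)
  C[2][2] = min over k of (A[2][0] + B[0][2] = -5 + 8 = 3, A[2][1] + B[1][2] = 7 + 4 = 11, A[2][2] + B[2][2] = 10 + -4 = 6) = 3 (attained at k = 0)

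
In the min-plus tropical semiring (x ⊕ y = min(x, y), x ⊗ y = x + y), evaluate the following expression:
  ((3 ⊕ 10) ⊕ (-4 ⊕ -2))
((3 ⊕ 10) ⊕ (-4 ⊕ -2)) = -4

Expand innermost to outermost. Recall ⊕ takes the minimum of its arguments and ⊗ takes their sum. Working out the expression ((3 ⊕ 10) ⊕ (-4 ⊕ -2)) gives -4.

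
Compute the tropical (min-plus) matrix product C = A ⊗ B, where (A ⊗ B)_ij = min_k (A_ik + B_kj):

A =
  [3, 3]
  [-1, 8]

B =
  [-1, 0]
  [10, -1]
A ⊗ B =
  [2, 2]
  [-2, -1]

Apply the min-plus product entry-by-entry:
  C[0][0] = min over k of (A[0][0] + B[0][0] = 3 + -1 = 2, A[0][1] + B[1][0] = 3 + 10 = 13) = 2 (attained at k = 0)
  C[0][1] = min over k of (A[0][0] + B[0][1] = 3 + 0 = 3, A[0][1] + B[1][1] = 3 + -1 = 2) = 2 (attained at k = 1)
  C[1][0] = min over k of (A[1][0] + B[0][0] = -1 + -1 = -2, A[1][1] + B[1][0] = 8 + 10 = 18) = -2 (attained at k = 0)
  C[1][1] = min over k of (A[1][0] + B[0][1] = -1 + 0 = -1, A[1][1] + B[1][1] = 8 + -1 = 7) = -1 (attained at k = 0)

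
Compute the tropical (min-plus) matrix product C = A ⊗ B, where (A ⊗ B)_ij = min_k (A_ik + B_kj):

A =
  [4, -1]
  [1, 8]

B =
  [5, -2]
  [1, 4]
A ⊗ B =
  [0, 2]
  [6, -1]

Apply the min-plus product entry-by-entry:
  C[0][0] = min over k of (A[0][0] + B[0][0] = 4 + 5 = 9, A[0][1] + B[1][0] = -1 + 1 = 0) = 0 (attained at k = 1)
  C[0][1] = min over k of (A[0][0] + B[0][1] = 4 + -2 = 2, A[0][1] + B[1][1] = -1 + 4 = 3) = 2 (attained at k = 0)
  C[1][0] = min over k of (A[1][0] + B[0][0] = 1 + 5 = 6, A[1][1] + B[1][0] = 8 + 1 = 9) = 6 (attained at k = 0)
  C[1][1] = min over k of (A[1][0] + B[0][1] = 1 + -2 = -1, A[1][1] + B[1][1] = 8 + 4 = 12) = -1 (attained at k = 0)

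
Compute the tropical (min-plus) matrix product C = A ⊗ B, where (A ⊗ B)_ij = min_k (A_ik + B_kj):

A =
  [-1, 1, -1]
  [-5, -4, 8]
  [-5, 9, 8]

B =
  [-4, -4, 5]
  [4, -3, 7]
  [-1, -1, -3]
A ⊗ B =
  [-5, -5, -4]
  [-9, -9, 0]
  [-9, -9, 0]

Apply the min-plus product entry-by-entry:
  C[0][0] = min over k of (A[0][0] + B[0][0] = -1 + -4 = -5, A[0][1] + B[1][0] = 1 + 4 = 5, A[0][2] + B[2][0] = -1 + -1 = -2) = -5 (attained at k = 0)
  C[0][1] = min over k of (A[0][0] + B[0][1] = -1 + -4 = -5, A[0][1] + B[1][1] = 1 + -3 = -2, A[0][2] + B[2][1] = -1 + -1 = -2) = -5 (attained at k = 0)
  C[0][2] = min over k of (A[0][0] + B[0][2] = -1 + 5 = 4, A[0][1] + B[1][2] = 1 + 7 = 8, A[0][2] + B[2][2] = -1 + -3 = -4) = -4 (attained at k = 2)
  C[1][0] = min over k of (A[1][0] + B[0][0] = -5 + -4 = -9, A[1][1] + B[1][0] = -4 + 4 = 0, A[1][2] + B[2][0] = 8 + -1 = 7) = -9 (attained at k = 0)
  C[1][1] = min over k of (A[1][0] + B[0][1] = -5 + -4 = -9, A[1][1] + B[1][1] = -4 + -3 = -7, A[1][2] + B[2][1] = 8 + -1 = 7) = -9 (attained at k = 0)
  C[1][2] = min over k of (A[1][0] + B[0][2] = -5 + 5 = 0, A[1][1] + B[1][2] = -4 + 7 = 3, A[1][2] + B[2][2] = 8 + -3 = 5) = 0 (attained at k = 0)
  C[2][0] = min over k of (A[2][0] + B[0][0] = -5 + -4 = -9, A[2][1] + B[1][0] = 9 + 4 = 13, A[2][2] + B[2][0] = 8 + -1 = 7) = -9 (attained at k = 0)
  C[2][1] = min over k of (A[2][0] + B[0][1] = -5 + -4 = -9, A[2][1] + B[1][1] = 9 + -3 = 6, A[2][2] + B[2][1] = 8 + -1 = 7) = -9 (attained at k = 0)
  C[2][2] = min over k of (A[2][0] + B[0][2] = -5 + 5 = 0, A[2][1] + B[1][2] = 9 + 7 = 16, A[2][2] + B[2][2] = 8 + -3 = 5) = 0 (attained at k = 0)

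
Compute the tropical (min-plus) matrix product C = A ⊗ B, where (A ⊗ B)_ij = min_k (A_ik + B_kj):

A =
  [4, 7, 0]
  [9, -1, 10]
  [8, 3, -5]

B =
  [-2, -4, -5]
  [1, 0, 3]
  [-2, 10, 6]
A ⊗ B =
  [-2, 0, -1]
  [0, -1, 2]
  [-7, 3, 1]

Apply the min-plus product entry-by-entry:
  C[0][0] = min over k of (A[0][0] + B[0][0] = 4 + -2 = 2, A[0][1] + B[1][0] = 7 + 1 = 8, A[0][2] + B[2][0] = 0 + -2 = -2) = -2 (attained at k = 2)
  C[0][1] = min over k of (A[0][0] + B[0][1] = 4 + -4 = 0, A[0][1] + B[1][1] = 7 + 0 = 7, A[0][2] + B[2][1] = 0 + 10 = 10) = 0 (attained at k = 0)
  C[0][2] = min over k of (A[0][0] + B[0][2] = 4 + -5 = -1, A[0][1] + B[1][2] = 7 + 3 = 10, A[0][2] + B[2][2] = 0 + 6 = 6) = -1 (attained at k = 0)
  C[1][0] = min over k of (A[1][0] + B[0][0] = 9 + -2 = 7, A[1][1] + B[1][0] = -1 + 1 = 0, A[1][2] + B[2][0] = 10 + -2 = 8) = 0 (attained at k = 1)
  C[1][1] = min over k of (A[1][0] + B[0][1] = 9 + -4 = 5, A[1][1] + B[1][1] = -1 + 0 = -1, A[1][2] + B[2][1] = 10 + 10 = 20) = -1 (attained at k = 1)
  C[1][2] = min over k of (A[1][0] + B[0][2] = 9 + -5 = 4, A[1][1] + B[1][2] = -1 + 3 = 2, A[1][2] + B[2][2] = 10 + 6 = 16) = 2 (attained at k = 1)
  C[2][0] = min over k of (A[2][0] + B[0][0] = 8 + -2 = 6, A[2][1] + B[1][0] = 3 + 1 = 4, A[2][2] + B[2][0] = -5 + -2 = -7) = -7 (attained at k = 2)
  C[2][1] = min over k of (A[2][0] + B[0][1] = 8 + -4 = 4, A[2][1] + B[1][1] = 3 + 0 = 3, A[2][2] + B[2][1] = -5 + 10 = 5) = 3 (attained at k = 1)
  C[2][2] = min over k of (A[2][0] + B[0][2] = 8 + -5 = 3, A[2][1] + B[1][2] = 3 + 3 = 6, A[2][2] + B[2][2] = -5 + 6 = 1) = 1 (attained at k = 2)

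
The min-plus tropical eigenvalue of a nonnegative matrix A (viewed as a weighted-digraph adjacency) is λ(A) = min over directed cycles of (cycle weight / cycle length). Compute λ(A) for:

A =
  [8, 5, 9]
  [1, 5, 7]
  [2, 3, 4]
λ(A) = 3

Enumerate directed cycles and compute their means (weight / length). Sample:
  cycle 0 → 0: weight = 8, length = 1, mean = 8/1 ≈ 8.000
  cycle 1 → 1: weight = 5, length = 1, mean = 5/1 ≈ 5.000
  cycle 2 → 2: weight = 4, length = 1, mean = 4/1 ≈ 4.000
  cycle 0 → 1 → 0: weight = 6, length = 2, mean = 6/2 ≈ 3.000
  cycle 0 → 2 → 0: weight = 11, length = 2, mean = 11/2 ≈ 5.500
  cycle 1 → 0 → 1: weight = 6, length = 2, mean = 6/2 ≈ 3.000
Minimum mean = 3.000, attained e.g. along the cycle 0 → 1 → 0 with weight 6 and length 2. So λ(A) = 6/2 = 3.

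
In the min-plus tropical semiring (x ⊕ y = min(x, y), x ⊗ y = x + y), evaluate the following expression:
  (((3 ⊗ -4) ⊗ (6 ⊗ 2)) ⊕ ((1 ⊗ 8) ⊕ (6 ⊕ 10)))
(((3 ⊗ -4) ⊗ (6 ⊗ 2)) ⊕ ((1 ⊗ 8) ⊕ (6 ⊕ 10))) = 6

Expand innermost to outermost. Recall ⊕ takes the minimum of its arguments and ⊗ takes their sum. Working out the expression (((3 ⊗ -4) ⊗ (6 ⊗ 2)) ⊕ ((1 ⊗ 8) ⊕ (6 ⊕ 10))) gives 6.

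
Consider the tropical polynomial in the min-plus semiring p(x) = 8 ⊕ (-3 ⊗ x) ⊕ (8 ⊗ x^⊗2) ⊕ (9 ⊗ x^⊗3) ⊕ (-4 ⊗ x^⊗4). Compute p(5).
p(5) = 2

A tropical monomial a ⊗ x^⊗i evaluates to a + i · x. Evaluating each term at x = 5:
  Term 0 contributes 8 + 0 · 5 = 8
  Term 1 contributes -3 + 1 · 5 = 2
  Term 2 contributes 8 + 2 · 5 = 18
  Term 3 contributes 9 + 3 · 5 = 24
  Term 4 contributes -4 + 4 · 5 = 16
p(5) = ⊕ of these = min[8, 2, 18, 24, 16] = 2.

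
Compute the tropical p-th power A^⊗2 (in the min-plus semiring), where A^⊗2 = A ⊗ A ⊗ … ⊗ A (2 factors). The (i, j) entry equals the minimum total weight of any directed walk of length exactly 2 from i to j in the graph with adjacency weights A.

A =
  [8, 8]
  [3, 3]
A^⊗2 =
  [11, 11]
  [6, 6]

Each entry (A^⊗2)_ij equals the minimum over all length-2 walks i = v_0 → v_1 → … → v_2 = j of Σ_t A[v_t][v_{t+1}]. For example, for (i, j) = (0, 1) we minimise over 2 possible intermediate vertex sequences; the minimum is 11, attained along the walk 0 → 1 → 1.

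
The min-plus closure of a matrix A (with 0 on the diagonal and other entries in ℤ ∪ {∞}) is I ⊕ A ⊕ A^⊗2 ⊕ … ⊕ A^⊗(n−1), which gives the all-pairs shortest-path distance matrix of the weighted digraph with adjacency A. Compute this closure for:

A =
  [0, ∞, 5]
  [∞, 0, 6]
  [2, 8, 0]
Closure =
  [0, 13, 5]
  [8, 0, 6]
  [2, 8, 0]

This is the Floyd-Warshall all-pairs shortest-path computation. For each intermediate vertex k = 0, 1, …, 2, update dist[i][j] ← min(dist[i][j], dist[i][k] + dist[k][j]). The final matrix gives, for each (i, j), the minimum total weight of any directed path from i to j (possibly empty when i = j).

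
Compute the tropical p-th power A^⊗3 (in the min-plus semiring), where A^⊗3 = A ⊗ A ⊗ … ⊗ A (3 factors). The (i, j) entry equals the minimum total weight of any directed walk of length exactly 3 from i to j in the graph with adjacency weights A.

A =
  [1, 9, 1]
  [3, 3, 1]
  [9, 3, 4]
A^⊗3 =
  [3, 5, 3]
  [5, 7, 5]
  [7, 7, 7]

Each entry (A^⊗3)_ij equals the minimum over all length-3 walks i = v_0 → v_1 → … → v_3 = j of Σ_t A[v_t][v_{t+1}]. For example, for (i, j) = (0, 2) we minimise over 9 possible intermediate vertex sequences; the minimum is 3, attained along the walk 0 → 0 → 0 → 2.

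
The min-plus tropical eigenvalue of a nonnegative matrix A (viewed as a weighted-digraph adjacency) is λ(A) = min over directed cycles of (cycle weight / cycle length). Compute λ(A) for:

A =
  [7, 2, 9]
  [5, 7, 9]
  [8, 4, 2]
λ(A) = 2

Enumerate directed cycles and compute their means (weight / length). Sample:
  cycle 0 → 0: weight = 7, length = 1, mean = 7/1 ≈ 7.000
  cycle 1 → 1: weight = 7, length = 1, mean = 7/1 ≈ 7.000
  cycle 2 → 2: weight = 2, length = 1, mean = 2/1 ≈ 2.000
  cycle 0 → 1 → 0: weight = 7, length = 2, mean = 7/2 ≈ 3.500
  cycle 0 → 2 → 0: weight = 17, length = 2, mean = 17/2 ≈ 8.500
  cycle 1 → 0 → 1: weight = 7, length = 2, mean = 7/2 ≈ 3.500
Minimum mean = 2.000, attained e.g. along the cycle 2 → 2 with weight 2 and length 1. So λ(A) = 2/1 = 2.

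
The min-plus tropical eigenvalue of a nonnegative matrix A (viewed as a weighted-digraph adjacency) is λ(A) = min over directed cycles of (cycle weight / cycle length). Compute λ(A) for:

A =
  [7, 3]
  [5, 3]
λ(A) = 3

Enumerate directed cycles and compute their means (weight / length). Sample:
  cycle 0 → 0: weight = 7, length = 1, mean = 7/1 ≈ 7.000
  cycle 1 → 1: weight = 3, length = 1, mean = 3/1 ≈ 3.000
  cycle 0 → 1 → 0: weight = 8, length = 2, mean = 8/2 ≈ 4.000
  cycle 1 → 0 → 1: weight = 8, length = 2, mean = 8/2 ≈ 4.000
Minimum mean = 3.000, attained e.g. along the cycle 1 → 1 with weight 3 and length 1. So λ(A) = 3/1 = 3.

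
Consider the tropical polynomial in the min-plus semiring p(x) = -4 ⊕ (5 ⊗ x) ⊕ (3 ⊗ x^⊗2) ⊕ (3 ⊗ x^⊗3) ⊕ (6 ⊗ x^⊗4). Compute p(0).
p(0) = -4

A tropical monomial a ⊗ x^⊗i evaluates to a + i · x. Evaluating each term at x = 0:
  Term 0 contributes -4 + 0 · 0 = -4
  Term 1 contributes 5 + 1 · 0 = 5
  Term 2 contributes 3 + 2 · 0 = 3
  Term 3 contributes 3 + 3 · 0 = 3
  Term 4 contributes 6 + 4 · 0 = 6
p(0) = ⊕ of these = min[-4, 5, 3, 3, 6] = -4.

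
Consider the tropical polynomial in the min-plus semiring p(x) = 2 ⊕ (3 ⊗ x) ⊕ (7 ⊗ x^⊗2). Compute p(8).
p(8) = 2

A tropical monomial a ⊗ x^⊗i evaluates to a + i · x. Evaluating each term at x = 8:
  Term 0 contributes 2 + 0 · 8 = 2
  Term 1 contributes 3 + 1 · 8 = 11
  Term 2 contributes 7 + 2 · 8 = 23
p(8) = ⊕ of these = min[2, 11, 23] = 2.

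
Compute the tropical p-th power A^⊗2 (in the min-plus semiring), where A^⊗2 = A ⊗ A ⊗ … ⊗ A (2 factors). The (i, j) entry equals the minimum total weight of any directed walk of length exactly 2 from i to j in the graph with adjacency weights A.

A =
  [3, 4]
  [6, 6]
A^⊗2 =
  [6, 7]
  [9, 10]

Each entry (A^⊗2)_ij equals the minimum over all length-2 walks i = v_0 → v_1 → … → v_2 = j of Σ_t A[v_t][v_{t+1}]. For example, for (i, j) = (0, 1) we minimise over 2 possible intermediate vertex sequences; the minimum is 7, attained along the walk 0 → 0 → 1.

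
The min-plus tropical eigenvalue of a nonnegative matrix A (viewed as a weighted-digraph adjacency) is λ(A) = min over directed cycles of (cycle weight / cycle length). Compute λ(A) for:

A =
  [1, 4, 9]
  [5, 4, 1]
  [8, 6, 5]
λ(A) = 1

Enumerate directed cycles and compute their means (weight / length). Sample:
  cycle 0 → 0: weight = 1, length = 1, mean = 1/1 ≈ 1.000
  cycle 1 → 1: weight = 4, length = 1, mean = 4/1 ≈ 4.000
  cycle 2 → 2: weight = 5, length = 1, mean = 5/1 ≈ 5.000
  cycle 0 → 1 → 0: weight = 9, length = 2, mean = 9/2 ≈ 4.500
  cycle 0 → 2 → 0: weight = 17, length = 2, mean = 17/2 ≈ 8.500
  cycle 1 → 0 → 1: weight = 9, length = 2, mean = 9/2 ≈ 4.500
Minimum mean = 1.000, attained e.g. along the cycle 0 → 0 with weight 1 and length 1. So λ(A) = 1/1 = 1.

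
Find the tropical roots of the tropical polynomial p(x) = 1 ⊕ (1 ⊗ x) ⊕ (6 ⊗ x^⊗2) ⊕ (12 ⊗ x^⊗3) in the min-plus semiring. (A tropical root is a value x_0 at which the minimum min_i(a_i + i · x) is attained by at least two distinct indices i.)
Roots: {-6, -5, 0}

Each tropical root is a break point of the lower envelope of the lines y = a_i + i · x (there are 4 lines, with slopes 0, 1, ..., 3). Only the lines that attain the minimum somewhere contribute to roots; other lines are dominated. Here the surviving (envelope) indices are i = 3, i = 2, i = 1, i = 0.
Intersections between consecutive envelope lines give the roots: for adjacent envelope indices i < j the intersection is x = (a_i − a_j) / (j − i). Reading off the sorted break points: {-6, -5, 0}.
Verification: at each break x_0, at least two indices attain the minimum of min_i(a_i + i · x_0).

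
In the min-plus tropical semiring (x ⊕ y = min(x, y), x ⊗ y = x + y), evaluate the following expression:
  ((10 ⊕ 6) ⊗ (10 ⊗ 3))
((10 ⊕ 6) ⊗ (10 ⊗ 3)) = 19

Expand innermost to outermost. Recall ⊕ takes the minimum of its arguments and ⊗ takes their sum. Working out the expression ((10 ⊕ 6) ⊗ (10 ⊗ 3)) gives 19.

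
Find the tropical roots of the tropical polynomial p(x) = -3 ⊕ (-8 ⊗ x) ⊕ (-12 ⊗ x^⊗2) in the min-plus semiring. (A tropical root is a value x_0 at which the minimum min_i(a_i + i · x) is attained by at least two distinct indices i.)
Roots: {4, 5}

Each tropical root is a break point of the lower envelope of the lines y = a_i + i · x (there are 3 lines, with slopes 0, 1, ..., 2). Only the lines that attain the minimum somewhere contribute to roots; other lines are dominated. Here the surviving (envelope) indices are i = 2, i = 1, i = 0.
Intersections between consecutive envelope lines give the roots: for adjacent envelope indices i < j the intersection is x = (a_i − a_j) / (j − i). Reading off the sorted break points: {4, 5}.
Verification: at each break x_0, at least two indices attain the minimum of min_i(a_i + i · x_0).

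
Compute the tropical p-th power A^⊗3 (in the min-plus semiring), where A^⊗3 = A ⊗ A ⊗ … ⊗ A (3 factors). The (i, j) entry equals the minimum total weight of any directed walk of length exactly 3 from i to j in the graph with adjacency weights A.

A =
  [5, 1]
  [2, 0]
A^⊗3 =
  [3, 1]
  [2, 0]

Each entry (A^⊗3)_ij equals the minimum over all length-3 walks i = v_0 → v_1 → … → v_3 = j of Σ_t A[v_t][v_{t+1}]. For example, for (i, j) = (0, 1) we minimise over 4 possible intermediate vertex sequences; the minimum is 1, attained along the walk 0 → 1 → 1 → 1.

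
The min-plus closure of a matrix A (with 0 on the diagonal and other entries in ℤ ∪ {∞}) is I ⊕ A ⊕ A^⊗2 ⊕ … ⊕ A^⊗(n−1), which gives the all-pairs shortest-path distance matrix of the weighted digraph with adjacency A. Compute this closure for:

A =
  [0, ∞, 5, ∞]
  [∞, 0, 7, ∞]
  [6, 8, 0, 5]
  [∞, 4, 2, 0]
Closure =
  [0, 13, 5, 10]
  [13, 0, 7, 12]
  [6, 8, 0, 5]
  [8, 4, 2, 0]

This is the Floyd-Warshall all-pairs shortest-path computation. For each intermediate vertex k = 0, 1, …, 3, update dist[i][j] ← min(dist[i][j], dist[i][k] + dist[k][j]). The final matrix gives, for each (i, j), the minimum total weight of any directed path from i to j (possibly empty when i = j).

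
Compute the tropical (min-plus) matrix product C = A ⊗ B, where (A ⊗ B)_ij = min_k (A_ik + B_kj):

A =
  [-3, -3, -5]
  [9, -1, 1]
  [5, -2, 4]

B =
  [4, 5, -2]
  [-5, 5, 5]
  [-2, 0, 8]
A ⊗ B =
  [-8, -5, -5]
  [-6, 1, 4]
  [-7, 3, 3]

Apply the min-plus product entry-by-entry:
  C[0][0] = min over k of (A[0][0] + B[0][0] = -3 + 4 = 1, A[0][1] + B[1][0] = -3 + -5 = -8, A[0][2] + B[2][0] = -5 + -2 = -7) = -8 (attained at k = 1)
  C[0][1] = min over k of (A[0][0] + B[0][1] = -3 + 5 = 2, A[0][1] + B[1][1] = -3 + 5 = 2, A[0][2] + B[2][1] = -5 + 0 = -5) = -5 (attained at k = 2)
  C[0][2] = min over k of (A[0][0] + B[0][2] = -3 + -2 = -5, A[0][1] + B[1][2] = -3 + 5 = 2, A[0][2] + B[2][2] = -5 + 8 = 3) = -5 (attained at k = 0)
  C[1][0] = min over k of (A[1][0] + B[0][0] = 9 + 4 = 13, A[1][1] + B[1][0] = -1 + -5 = -6, A[1][2] + B[2][0] = 1 + -2 = -1) = -6 (attained at k = 1)
  C[1][1] = min over k of (A[1][0] + B[0][1] = 9 + 5 = 14, A[1][1] + B[1][1] = -1 + 5 = 4, A[1][2] + B[2][1] = 1 + 0 = 1) = 1 (attained at k = 2)
  C[1][2] = min over k of (A[1][0] + B[0][2] = 9 + -2 = 7, A[1][1] + B[1][2] = -1 + 5 = 4, A[1][2] + B[2][2] = 1 + 8 = 9) = 4 (attained at k = 1)
  C[2][0] = min over k of (A[2][0] + B[0][0] = 5 + 4 = 9, A[2][1] + B[1][0] = -2 + -5 = -7, A[2][2] + B[2][0] = 4 + -2 = 2) = -7 (attained at k = 1)
  C[2][1] = min over k of (A[2][0] + B[0][1] = 5 + 5 = 10, A[2][1] + B[1][1] = -2 + 5 = 3, A[2][2] + B[2][1] = 4 + 0 = 4) = 3 (attained at k = 1)
  C[2][2] = min over k of (A[2][0] + B[0][2] = 5 + -2 = 3, A[2][1] + B[1][2] = -2 + 5 = 3, A[2][2] + B[2][2] = 4 + 8 = 12) = 3 (attained at k = 0)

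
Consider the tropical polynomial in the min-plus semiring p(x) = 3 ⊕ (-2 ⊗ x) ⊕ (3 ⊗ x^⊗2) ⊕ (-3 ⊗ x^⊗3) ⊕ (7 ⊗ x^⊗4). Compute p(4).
p(4) = 2

A tropical monomial a ⊗ x^⊗i evaluates to a + i · x. Evaluating each term at x = 4:
  Term 0 contributes 3 + 0 · 4 = 3
  Term 1 contributes -2 + 1 · 4 = 2
  Term 2 contributes 3 + 2 · 4 = 11
  Term 3 contributes -3 + 3 · 4 = 9
  Term 4 contributes 7 + 4 · 4 = 23
p(4) = ⊕ of these = min[3, 2, 11, 9, 23] = 2.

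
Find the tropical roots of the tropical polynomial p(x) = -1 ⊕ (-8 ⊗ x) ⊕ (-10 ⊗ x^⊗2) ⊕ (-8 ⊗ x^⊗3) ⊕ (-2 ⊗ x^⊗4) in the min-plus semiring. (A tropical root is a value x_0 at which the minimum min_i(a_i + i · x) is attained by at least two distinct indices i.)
Roots: {-6, -2, 2, 7}

Each tropical root is a break point of the lower envelope of the lines y = a_i + i · x (there are 5 lines, with slopes 0, 1, ..., 4). Only the lines that attain the minimum somewhere contribute to roots; other lines are dominated. Here the surviving (envelope) indices are i = 4, i = 3, i = 2, i = 1, i = 0.
Intersections between consecutive envelope lines give the roots: for adjacent envelope indices i < j the intersection is x = (a_i − a_j) / (j − i). Reading off the sorted break points: {-6, -2, 2, 7}.
Verification: at each break x_0, at least two indices attain the minimum of min_i(a_i + i · x_0).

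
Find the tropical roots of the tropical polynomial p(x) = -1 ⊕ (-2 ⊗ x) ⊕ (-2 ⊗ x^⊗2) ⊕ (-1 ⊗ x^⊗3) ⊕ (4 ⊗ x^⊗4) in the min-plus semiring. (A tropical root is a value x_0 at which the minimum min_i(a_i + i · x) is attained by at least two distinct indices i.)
Roots: {-5, -1, 0, 1}

Each tropical root is a break point of the lower envelope of the lines y = a_i + i · x (there are 5 lines, with slopes 0, 1, ..., 4). Only the lines that attain the minimum somewhere contribute to roots; other lines are dominated. Here the surviving (envelope) indices are i = 4, i = 3, i = 2, i = 1, i = 0.
Intersections between consecutive envelope lines give the roots: for adjacent envelope indices i < j the intersection is x = (a_i − a_j) / (j − i). Reading off the sorted break points: {-5, -1, 0, 1}.
Verification: at each break x_0, at least two indices attain the minimum of min_i(a_i + i · x_0).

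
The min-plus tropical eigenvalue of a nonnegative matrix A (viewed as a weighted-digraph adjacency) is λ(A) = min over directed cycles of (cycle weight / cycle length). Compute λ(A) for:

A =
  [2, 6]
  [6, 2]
λ(A) = 2

Enumerate directed cycles and compute their means (weight / length). Sample:
  cycle 0 → 0: weight = 2, length = 1, mean = 2/1 ≈ 2.000
  cycle 1 → 1: weight = 2, length = 1, mean = 2/1 ≈ 2.000
  cycle 0 → 1 → 0: weight = 12, length = 2, mean = 12/2 ≈ 6.000
  cycle 1 → 0 → 1: weight = 12, length = 2, mean = 12/2 ≈ 6.000
Minimum mean = 2.000, attained e.g. along the cycle 0 → 0 with weight 2 and length 1. So λ(A) = 2/1 = 2.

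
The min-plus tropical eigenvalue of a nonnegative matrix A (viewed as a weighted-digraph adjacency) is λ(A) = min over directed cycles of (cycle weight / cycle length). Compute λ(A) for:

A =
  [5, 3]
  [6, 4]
λ(A) = 4

Enumerate directed cycles and compute their means (weight / length). Sample:
  cycle 0 → 0: weight = 5, length = 1, mean = 5/1 ≈ 5.000
  cycle 1 → 1: weight = 4, length = 1, mean = 4/1 ≈ 4.000
  cycle 0 → 1 → 0: weight = 9, length = 2, mean = 9/2 ≈ 4.500
  cycle 1 → 0 → 1: weight = 9, length = 2, mean = 9/2 ≈ 4.500
Minimum mean = 4.000, attained e.g. along the cycle 1 → 1 with weight 4 and length 1. So λ(A) = 4/1 = 4.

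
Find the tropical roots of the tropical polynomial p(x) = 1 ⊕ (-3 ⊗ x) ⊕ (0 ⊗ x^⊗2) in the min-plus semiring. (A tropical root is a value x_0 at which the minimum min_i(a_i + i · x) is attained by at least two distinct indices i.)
Roots: {-3, 4}

Each tropical root is a break point of the lower envelope of the lines y = a_i + i · x (there are 3 lines, with slopes 0, 1, ..., 2). Only the lines that attain the minimum somewhere contribute to roots; other lines are dominated. Here the surviving (envelope) indices are i = 2, i = 1, i = 0.
Intersections between consecutive envelope lines give the roots: for adjacent envelope indices i < j the intersection is x = (a_i − a_j) / (j − i). Reading off the sorted break points: {-3, 4}.
Verification: at each break x_0, at least two indices attain the minimum of min_i(a_i + i · x_0).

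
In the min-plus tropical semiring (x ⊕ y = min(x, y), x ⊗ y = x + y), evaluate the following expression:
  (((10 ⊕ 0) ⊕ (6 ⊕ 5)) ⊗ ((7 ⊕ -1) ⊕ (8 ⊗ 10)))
(((10 ⊕ 0) ⊕ (6 ⊕ 5)) ⊗ ((7 ⊕ -1) ⊕ (8 ⊗ 10))) = -1

Expand innermost to outermost. Recall ⊕ takes the minimum of its arguments and ⊗ takes their sum. Working out the expression (((10 ⊕ 0) ⊕ (6 ⊕ 5)) ⊗ ((7 ⊕ -1) ⊕ (8 ⊗ 10))) gives -1.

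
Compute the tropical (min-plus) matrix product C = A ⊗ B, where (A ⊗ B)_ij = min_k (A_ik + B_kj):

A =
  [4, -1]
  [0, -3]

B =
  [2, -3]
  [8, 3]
A ⊗ B =
  [6, 1]
  [2, -3]

Apply the min-plus product entry-by-entry:
  C[0][0] = min over k of (A[0][0] + B[0][0] = 4 + 2 = 6, A[0][1] + B[1][0] = -1 + 8 = 7) = 6 (attained at k = 0)
  C[0][1] = min over k of (A[0][0] + B[0][1] = 4 + -3 = 1, A[0][1] + B[1][1] = -1 + 3 = 2) = 1 (attained at k = 0)
  C[1][0] = min over k of (A[1][0] + B[0][0] = 0 + 2 = 2, A[1][1] + B[1][0] = -3 + 8 = 5) = 2 (attained at k = 0)
  C[1][1] = min over k of (A[1][0] + B[0][1] = 0 + -3 = -3, A[1][1] + B[1][1] = -3 + 3 = 0) = -3 (attained at k = 0)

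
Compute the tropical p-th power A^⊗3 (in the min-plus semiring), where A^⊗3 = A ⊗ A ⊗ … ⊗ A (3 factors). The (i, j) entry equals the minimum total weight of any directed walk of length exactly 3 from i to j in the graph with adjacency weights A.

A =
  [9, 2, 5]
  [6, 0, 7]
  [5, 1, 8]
A^⊗3 =
  [8, 2, 9]
  [6, 0, 7]
  [7, 1, 8]

Each entry (A^⊗3)_ij equals the minimum over all length-3 walks i = v_0 → v_1 → … → v_3 = j of Σ_t A[v_t][v_{t+1}]. For example, for (i, j) = (0, 2) we minimise over 9 possible intermediate vertex sequences; the minimum is 9, attained along the walk 0 → 1 → 1 → 2.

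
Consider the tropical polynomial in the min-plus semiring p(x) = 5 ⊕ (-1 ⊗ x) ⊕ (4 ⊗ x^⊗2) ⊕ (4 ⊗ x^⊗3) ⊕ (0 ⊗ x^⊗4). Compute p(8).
p(8) = 5

A tropical monomial a ⊗ x^⊗i evaluates to a + i · x. Evaluating each term at x = 8:
  Term 0 contributes 5 + 0 · 8 = 5
  Term 1 contributes -1 + 1 · 8 = 7
  Term 2 contributes 4 + 2 · 8 = 20
  Term 3 contributes 4 + 3 · 8 = 28
  Term 4 contributes 0 + 4 · 8 = 32
p(8) = ⊕ of these = min[5, 7, 20, 28, 32] = 5.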